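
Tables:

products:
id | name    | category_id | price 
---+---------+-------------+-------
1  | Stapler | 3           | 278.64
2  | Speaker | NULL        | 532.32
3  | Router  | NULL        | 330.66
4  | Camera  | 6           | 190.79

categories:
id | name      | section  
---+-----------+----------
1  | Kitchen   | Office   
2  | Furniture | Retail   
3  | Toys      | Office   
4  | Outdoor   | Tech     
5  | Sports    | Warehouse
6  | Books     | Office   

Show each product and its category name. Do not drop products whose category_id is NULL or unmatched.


LEFT JOIN keeps every row from products (the left table); where category_id has no match in categories, the category columns become NULL. Walk through each product:
  - product 1 (Stapler): category_id=3 -> matches Toys
  - product 2 (Speaker): category_id=NULL, no match -> kept with NULL
  - product 3 (Router): category_id=NULL, no match -> kept with NULL
  - product 4 (Camera): category_id=6 -> matches Books
All 4 rows appear; 2 have NULL category.

SQL:
SELECT a.name, b.name AS category
FROM products a
LEFT JOIN categories b ON a.category_id = b.id

Result:
name    | category
--------+---------
Stapler | Toys    
Speaker | NULL    
Router  | NULL    
Camera  | Books   


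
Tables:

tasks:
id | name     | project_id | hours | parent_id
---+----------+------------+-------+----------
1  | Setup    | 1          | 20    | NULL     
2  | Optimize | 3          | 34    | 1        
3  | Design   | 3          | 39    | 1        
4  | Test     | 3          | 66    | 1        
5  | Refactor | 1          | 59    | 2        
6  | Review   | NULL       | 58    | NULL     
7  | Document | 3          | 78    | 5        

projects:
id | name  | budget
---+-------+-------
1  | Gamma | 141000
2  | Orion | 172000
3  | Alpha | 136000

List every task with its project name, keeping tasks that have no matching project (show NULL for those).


LEFT JOIN keeps every row from tasks (the left table); where project_id has no match in projects, the project columns become NULL. Walk through each task:
  - task 1 (Setup): project_id=1 -> matches Gamma
  - task 2 (Optimize): project_id=3 -> matches Alpha
  - task 3 (Design): project_id=3 -> matches Alpha
  - task 4 (Test): project_id=3 -> matches Alpha
  - task 5 (Refactor): project_id=1 -> matches Gamma
  - task 6 (Review): project_id=NULL, no match -> kept with NULL
  - task 7 (Document): project_id=3 -> matches Alpha
All 7 rows appear; 1 has NULL project.

SQL:
SELECT a.name, b.name AS project
FROM tasks a
LEFT JOIN projects b ON a.project_id = b.id

Result:
name     | project
---------+--------
Setup    | Gamma  
Optimize | Alpha  
Design   | Alpha  
Test     | Alpha  
Refactor | Gamma  
Review   | NULL   
Document | Alpha  


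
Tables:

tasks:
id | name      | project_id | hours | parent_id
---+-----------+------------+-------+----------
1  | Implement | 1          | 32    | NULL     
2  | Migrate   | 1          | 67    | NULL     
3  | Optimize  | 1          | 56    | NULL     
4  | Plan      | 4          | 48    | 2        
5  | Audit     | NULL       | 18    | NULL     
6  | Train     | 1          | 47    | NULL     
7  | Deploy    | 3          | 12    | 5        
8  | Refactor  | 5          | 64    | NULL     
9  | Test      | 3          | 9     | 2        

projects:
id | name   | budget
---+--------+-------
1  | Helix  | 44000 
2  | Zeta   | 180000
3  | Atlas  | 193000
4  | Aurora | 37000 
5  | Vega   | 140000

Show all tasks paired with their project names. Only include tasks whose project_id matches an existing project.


INNER JOIN keeps only tasks rows whose project_id matches an id in projects. Walk through each task:
  - task 1 (Implement): project_id=1 -> matches Helix
  - task 2 (Migrate): project_id=1 -> matches Helix
  - task 3 (Optimize): project_id=1 -> matches Helix
  - task 4 (Plan): project_id=4 -> matches Aurora
  - task 5 (Audit): project_id=NULL, no match -> dropped
  - task 6 (Train): project_id=1 -> matches Helix
  - task 7 (Deploy): project_id=3 -> matches Atlas
  - task 8 (Refactor): project_id=5 -> matches Vega
  - task 9 (Test): project_id=3 -> matches Atlas
So 1 of 9 rows is dropped.

SQL:
SELECT a.name, b.name AS project
FROM tasks a
INNER JOIN projects b ON a.project_id = b.id

Result:
name      | project
----------+--------
Implement | Helix  
Migrate   | Helix  
Optimize  | Helix  
Plan      | Aurora 
Train     | Helix  
Deploy    | Atlas  
Refactor  | Vega   
Test      | Atlas  


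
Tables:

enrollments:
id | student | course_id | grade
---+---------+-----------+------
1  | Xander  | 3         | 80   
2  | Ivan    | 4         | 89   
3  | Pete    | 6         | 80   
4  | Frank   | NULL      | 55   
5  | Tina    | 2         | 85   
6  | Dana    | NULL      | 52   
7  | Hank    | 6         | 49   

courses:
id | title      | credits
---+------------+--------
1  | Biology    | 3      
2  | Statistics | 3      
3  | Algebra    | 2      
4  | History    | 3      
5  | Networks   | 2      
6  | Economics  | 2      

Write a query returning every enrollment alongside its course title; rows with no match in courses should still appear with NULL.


LEFT JOIN keeps every row from enrollments (the left table); where course_id has no match in courses, the course columns become NULL. Walk through each enrollment:
  - enrollment 1 (Xander): course_id=3 -> matches Algebra
  - enrollment 2 (Ivan): course_id=4 -> matches History
  - enrollment 3 (Pete): course_id=6 -> matches Economics
  - enrollment 4 (Frank): course_id=NULL, no match -> kept with NULL
  - enrollment 5 (Tina): course_id=2 -> matches Statistics
  - enrollment 6 (Dana): course_id=NULL, no match -> kept with NULL
  - enrollment 7 (Hank): course_id=6 -> matches Economics
All 7 rows appear; 2 have NULL course.

SQL:
SELECT a.student, b.title AS course
FROM enrollments a
LEFT JOIN courses b ON a.course_id = b.id

Result:
student | course    
--------+-----------
Xander  | Algebra   
Ivan    | History   
Pete    | Economics 
Frank   | NULL      
Tina    | Statistics
Dana    | NULL      
Hank    | Economics 


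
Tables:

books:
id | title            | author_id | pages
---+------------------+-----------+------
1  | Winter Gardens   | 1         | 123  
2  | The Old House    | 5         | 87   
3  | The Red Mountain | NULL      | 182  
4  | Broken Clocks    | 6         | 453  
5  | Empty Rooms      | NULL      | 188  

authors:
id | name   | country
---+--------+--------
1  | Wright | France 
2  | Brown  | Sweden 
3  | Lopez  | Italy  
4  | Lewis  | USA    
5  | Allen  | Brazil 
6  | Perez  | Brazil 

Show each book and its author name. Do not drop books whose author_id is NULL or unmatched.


LEFT JOIN keeps every row from books (the left table); where author_id has no match in authors, the author columns become NULL. Walk through each book:
  - book 1 (Winter Gardens): author_id=1 -> matches Wright
  - book 2 (The Old House): author_id=5 -> matches Allen
  - book 3 (The Red Mountain): author_id=NULL, no match -> kept with NULL
  - book 4 (Broken Clocks): author_id=6 -> matches Perez
  - book 5 (Empty Rooms): author_id=NULL, no match -> kept with NULL
All 5 rows appear; 2 have NULL author.

SQL:
SELECT a.title, b.name AS author
FROM books a
LEFT JOIN authors b ON a.author_id = b.id

Result:
title            | author
-----------------+-------
Winter Gardens   | Wright
The Old House    | Allen 
The Red Mountain | NULL  
Broken Clocks    | Perez 
Empty Rooms      | NULL  


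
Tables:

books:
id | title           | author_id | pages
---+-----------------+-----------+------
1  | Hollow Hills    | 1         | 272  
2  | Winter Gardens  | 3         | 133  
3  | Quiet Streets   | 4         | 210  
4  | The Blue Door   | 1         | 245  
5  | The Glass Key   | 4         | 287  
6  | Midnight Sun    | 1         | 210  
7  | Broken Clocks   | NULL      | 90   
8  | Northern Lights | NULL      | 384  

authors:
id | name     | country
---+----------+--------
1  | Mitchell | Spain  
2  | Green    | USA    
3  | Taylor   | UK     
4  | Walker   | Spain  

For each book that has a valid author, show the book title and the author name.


INNER JOIN keeps only books rows whose author_id matches an id in authors. Walk through each book:
  - book 1 (Hollow Hills): author_id=1 -> matches Mitchell
  - book 2 (Winter Gardens): author_id=3 -> matches Taylor
  - book 3 (Quiet Streets): author_id=4 -> matches Walker
  - book 4 (The Blue Door): author_id=1 -> matches Mitchell
  - book 5 (The Glass Key): author_id=4 -> matches Walker
  - book 6 (Midnight Sun): author_id=1 -> matches Mitchell
  - book 7 (Broken Clocks): author_id=NULL, no match -> dropped
  - book 8 (Northern Lights): author_id=NULL, no match -> dropped
So 2 of 8 rows are dropped.

SQL:
SELECT a.title, b.name AS author
FROM books a
INNER JOIN authors b ON a.author_id = b.id

Result:
title          | author  
---------------+---------
Hollow Hills   | Mitchell
Winter Gardens | Taylor  
Quiet Streets  | Walker  
The Blue Door  | Mitchell
The Glass Key  | Walker  
Midnight Sun   | Mitchell


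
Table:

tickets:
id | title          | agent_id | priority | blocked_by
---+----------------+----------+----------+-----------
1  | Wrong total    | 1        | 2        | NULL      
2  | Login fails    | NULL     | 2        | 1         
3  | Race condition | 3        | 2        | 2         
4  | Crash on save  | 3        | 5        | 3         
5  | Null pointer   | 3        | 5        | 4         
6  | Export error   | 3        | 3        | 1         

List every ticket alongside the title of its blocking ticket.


This is a self-join: tickets is joined to a second copy of itself, matching each row's blocked_by to another row's id. Use LEFT JOIN so rows with blocked_by=NULL are kept.
  - ticket 1 (Wrong total): blocked_by=NULL -> NULL
  - ticket 2 (Login fails): blocked_by=1 -> Wrong total
  - ticket 3 (Race condition): blocked_by=2 -> Login fails
  - ticket 4 (Crash on save): blocked_by=3 -> Race condition
  - ticket 5 (Null pointer): blocked_by=4 -> Crash on save
  - ticket 6 (Export error): blocked_by=1 -> Wrong total

SQL:
SELECT a.title AS item, b.title AS blocked_by
FROM tickets a
LEFT JOIN tickets b ON a.blocked_by = b.id

Result:
item           | blocked_by    
---------------+---------------
Wrong total    | NULL          
Login fails    | Wrong total   
Race condition | Login fails   
Crash on save  | Race condition
Null pointer   | Crash on save 
Export error   | Wrong total   


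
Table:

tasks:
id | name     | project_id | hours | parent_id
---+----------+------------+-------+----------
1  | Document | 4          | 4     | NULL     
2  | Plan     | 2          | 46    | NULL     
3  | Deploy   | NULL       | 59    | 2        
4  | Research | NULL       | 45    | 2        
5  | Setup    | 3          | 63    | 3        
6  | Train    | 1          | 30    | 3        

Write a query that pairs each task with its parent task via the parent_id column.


This is a self-join: tasks is joined to a second copy of itself, matching each row's parent_id to another row's id. Use LEFT JOIN so rows with parent_id=NULL are kept.
  - task 1 (Document): parent_id=NULL -> NULL
  - task 2 (Plan): parent_id=NULL -> NULL
  - task 3 (Deploy): parent_id=2 -> Plan
  - task 4 (Research): parent_id=2 -> Plan
  - task 5 (Setup): parent_id=3 -> Deploy
  - task 6 (Train): parent_id=3 -> Deploy

SQL:
SELECT a.name AS item, b.name AS parent
FROM tasks a
LEFT JOIN tasks b ON a.parent_id = b.id

Result:
item     | parent
---------+-------
Document | NULL  
Plan     | NULL  
Deploy   | Plan  
Research | Plan  
Setup    | Deploy
Train    | Deploy


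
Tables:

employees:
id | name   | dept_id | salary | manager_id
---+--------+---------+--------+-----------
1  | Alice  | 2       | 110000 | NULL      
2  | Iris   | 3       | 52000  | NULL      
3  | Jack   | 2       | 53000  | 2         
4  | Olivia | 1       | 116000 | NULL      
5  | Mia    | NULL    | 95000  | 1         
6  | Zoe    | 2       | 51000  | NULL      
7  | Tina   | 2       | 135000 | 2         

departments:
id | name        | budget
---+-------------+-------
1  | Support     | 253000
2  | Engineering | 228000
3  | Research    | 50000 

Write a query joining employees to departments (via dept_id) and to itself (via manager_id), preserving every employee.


Two LEFT JOINs from the same base table employees: one to departments via dept_id, one to employees itself via manager_id. Both are LEFT so every employee is preserved.
Match against departments:
  - employee 1 (Alice): dept_id=2 -> matches Engineering
  - employee 2 (Iris): dept_id=3 -> matches Research
  - employee 3 (Jack): dept_id=2 -> matches Engineering
  - employee 4 (Olivia): dept_id=1 -> matches Support
  - employee 5 (Mia): dept_id=NULL, no match -> kept with NULL
  - employee 6 (Zoe): dept_id=2 -> matches Engineering
  - employee 7 (Tina): dept_id=2 -> matches Engineering
Match against employees (self):
  - employee 1 (Alice): manager_id=NULL -> NULL
  - employee 2 (Iris): manager_id=NULL -> NULL
  - employee 3 (Jack): manager_id=2 -> Iris
  - employee 4 (Olivia): manager_id=NULL -> NULL
  - employee 5 (Mia): manager_id=1 -> Alice
  - employee 6 (Zoe): manager_id=NULL -> NULL
  - employee 7 (Tina): manager_id=2 -> Iris

SQL:
SELECT a.name, b.name AS department, c.name AS manager
FROM employees a
LEFT JOIN departments b ON a.dept_id = b.id
LEFT JOIN employees c ON a.manager_id = c.id

Result:
name   | department  | manager
-------+-------------+--------
Alice  | Engineering | NULL   
Iris   | Research    | NULL   
Jack   | Engineering | Iris   
Olivia | Support     | NULL   
Mia    | NULL        | Alice  
Zoe    | Engineering | NULL   
Tina   | Engineering | Iris   


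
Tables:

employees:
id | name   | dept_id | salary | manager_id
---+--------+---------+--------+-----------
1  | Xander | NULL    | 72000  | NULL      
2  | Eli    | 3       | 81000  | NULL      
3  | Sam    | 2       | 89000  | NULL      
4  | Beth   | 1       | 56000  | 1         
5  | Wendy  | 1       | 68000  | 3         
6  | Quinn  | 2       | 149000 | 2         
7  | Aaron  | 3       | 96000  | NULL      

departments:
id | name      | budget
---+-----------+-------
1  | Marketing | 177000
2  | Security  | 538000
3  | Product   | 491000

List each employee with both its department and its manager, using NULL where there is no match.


Two LEFT JOINs from the same base table employees: one to departments via dept_id, one to employees itself via manager_id. Both are LEFT so every employee is preserved.
Match against departments:
  - employee 1 (Xander): dept_id=NULL, no match -> kept with NULL
  - employee 2 (Eli): dept_id=3 -> matches Product
  - employee 3 (Sam): dept_id=2 -> matches Security
  - employee 4 (Beth): dept_id=1 -> matches Marketing
  - employee 5 (Wendy): dept_id=1 -> matches Marketing
  - employee 6 (Quinn): dept_id=2 -> matches Security
  - employee 7 (Aaron): dept_id=3 -> matches Product
Match against employees (self):
  - employee 1 (Xander): manager_id=NULL -> NULL
  - employee 2 (Eli): manager_id=NULL -> NULL
  - employee 3 (Sam): manager_id=NULL -> NULL
  - employee 4 (Beth): manager_id=1 -> Xander
  - employee 5 (Wendy): manager_id=3 -> Sam
  - employee 6 (Quinn): manager_id=2 -> Eli
  - employee 7 (Aaron): manager_id=NULL -> NULL

SQL:
SELECT a.name, b.name AS department, c.name AS manager
FROM employees a
LEFT JOIN departments b ON a.dept_id = b.id
LEFT JOIN employees c ON a.manager_id = c.id

Result:
name   | department | manager
-------+------------+--------
Xander | NULL       | NULL   
Eli    | Product    | NULL   
Sam    | Security   | NULL   
Beth   | Marketing  | Xander 
Wendy  | Marketing  | Sam    
Quinn  | Security   | Eli    
Aaron  | Product    | NULL   


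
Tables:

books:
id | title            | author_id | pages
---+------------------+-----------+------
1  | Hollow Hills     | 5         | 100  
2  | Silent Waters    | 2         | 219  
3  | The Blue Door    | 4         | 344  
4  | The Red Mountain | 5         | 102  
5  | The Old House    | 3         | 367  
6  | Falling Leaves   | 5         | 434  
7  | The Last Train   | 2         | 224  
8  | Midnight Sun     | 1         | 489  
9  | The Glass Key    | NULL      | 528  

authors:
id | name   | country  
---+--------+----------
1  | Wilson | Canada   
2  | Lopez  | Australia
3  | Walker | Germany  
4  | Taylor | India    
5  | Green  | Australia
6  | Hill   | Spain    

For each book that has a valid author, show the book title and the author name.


INNER JOIN keeps only books rows whose author_id matches an id in authors. Walk through each book:
  - book 1 (Hollow Hills): author_id=5 -> matches Green
  - book 2 (Silent Waters): author_id=2 -> matches Lopez
  - book 3 (The Blue Door): author_id=4 -> matches Taylor
  - book 4 (The Red Mountain): author_id=5 -> matches Green
  - book 5 (The Old House): author_id=3 -> matches Walker
  - book 6 (Falling Leaves): author_id=5 -> matches Green
  - book 7 (The Last Train): author_id=2 -> matches Lopez
  - book 8 (Midnight Sun): author_id=1 -> matches Wilson
  - book 9 (The Glass Key): author_id=NULL, no match -> dropped
So 1 of 9 rows is dropped.

SQL:
SELECT a.title, b.name AS author
FROM books a
INNER JOIN authors b ON a.author_id = b.id

Result:
title            | author
-----------------+-------
Hollow Hills     | Green 
Silent Waters    | Lopez 
The Blue Door    | Taylor
The Red Mountain | Green 
The Old House    | Walker
Falling Leaves   | Green 
The Last Train   | Lopez 
Midnight Sun     | Wilson


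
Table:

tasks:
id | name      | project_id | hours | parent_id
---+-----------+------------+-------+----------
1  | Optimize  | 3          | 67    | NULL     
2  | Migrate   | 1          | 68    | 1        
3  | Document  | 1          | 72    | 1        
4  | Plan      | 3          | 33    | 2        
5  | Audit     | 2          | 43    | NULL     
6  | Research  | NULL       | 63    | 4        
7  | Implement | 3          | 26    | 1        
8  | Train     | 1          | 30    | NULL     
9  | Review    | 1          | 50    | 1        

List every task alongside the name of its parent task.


This is a self-join: tasks is joined to a second copy of itself, matching each row's parent_id to another row's id. Use LEFT JOIN so rows with parent_id=NULL are kept.
  - task 1 (Optimize): parent_id=NULL -> NULL
  - task 2 (Migrate): parent_id=1 -> Optimize
  - task 3 (Document): parent_id=1 -> Optimize
  - task 4 (Plan): parent_id=2 -> Migrate
  - task 5 (Audit): parent_id=NULL -> NULL
  - task 6 (Research): parent_id=4 -> Plan
  - task 7 (Implement): parent_id=1 -> Optimize
  - task 8 (Train): parent_id=NULL -> NULL
  - task 9 (Review): parent_id=1 -> Optimize

SQL:
SELECT a.name AS item, b.name AS parent
FROM tasks a
LEFT JOIN tasks b ON a.parent_id = b.id

Result:
item      | parent  
----------+---------
Optimize  | NULL    
Migrate   | Optimize
Document  | Optimize
Plan      | Migrate 
Audit     | NULL    
Research  | Plan    
Implement | Optimize
Train     | NULL    
Review    | Optimize


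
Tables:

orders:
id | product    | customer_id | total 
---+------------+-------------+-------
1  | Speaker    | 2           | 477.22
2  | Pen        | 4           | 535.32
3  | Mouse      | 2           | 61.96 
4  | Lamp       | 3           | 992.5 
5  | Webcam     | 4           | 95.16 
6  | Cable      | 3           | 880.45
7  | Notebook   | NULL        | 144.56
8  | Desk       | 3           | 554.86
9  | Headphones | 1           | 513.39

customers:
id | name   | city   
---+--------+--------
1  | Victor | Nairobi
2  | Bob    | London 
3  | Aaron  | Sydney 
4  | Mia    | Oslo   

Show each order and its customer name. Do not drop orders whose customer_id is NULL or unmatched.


LEFT JOIN keeps every row from orders (the left table); where customer_id has no match in customers, the customer columns become NULL. Walk through each order:
  - order 1 (Speaker): customer_id=2 -> matches Bob
  - order 2 (Pen): customer_id=4 -> matches Mia
  - order 3 (Mouse): customer_id=2 -> matches Bob
  - order 4 (Lamp): customer_id=3 -> matches Aaron
  - order 5 (Webcam): customer_id=4 -> matches Mia
  - order 6 (Cable): customer_id=3 -> matches Aaron
  - order 7 (Notebook): customer_id=NULL, no match -> kept with NULL
  - order 8 (Desk): customer_id=3 -> matches Aaron
  - order 9 (Headphones): customer_id=1 -> matches Victor
All 9 rows appear; 1 has NULL customer.

SQL:
SELECT a.product, b.name AS customer
FROM orders a
LEFT JOIN customers b ON a.customer_id = b.id

Result:
product    | customer
-----------+---------
Speaker    | Bob     
Pen        | Mia     
Mouse      | Bob     
Lamp       | Aaron   
Webcam     | Mia     
Cable      | Aaron   
Notebook   | NULL    
Desk       | Aaron   
Headphones | Victor  


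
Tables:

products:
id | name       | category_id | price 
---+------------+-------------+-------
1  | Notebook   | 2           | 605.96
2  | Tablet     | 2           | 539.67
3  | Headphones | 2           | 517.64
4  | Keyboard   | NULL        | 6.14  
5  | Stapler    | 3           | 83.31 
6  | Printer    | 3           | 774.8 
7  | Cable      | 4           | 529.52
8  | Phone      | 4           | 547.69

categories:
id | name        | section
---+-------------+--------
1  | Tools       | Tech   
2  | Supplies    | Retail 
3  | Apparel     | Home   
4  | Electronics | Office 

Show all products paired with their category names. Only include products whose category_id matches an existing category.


INNER JOIN keeps only products rows whose category_id matches an id in categories. Walk through each product:
  - product 1 (Notebook): category_id=2 -> matches Supplies
  - product 2 (Tablet): category_id=2 -> matches Supplies
  - product 3 (Headphones): category_id=2 -> matches Supplies
  - product 4 (Keyboard): category_id=NULL, no match -> dropped
  - product 5 (Stapler): category_id=3 -> matches Apparel
  - product 6 (Printer): category_id=3 -> matches Apparel
  - product 7 (Cable): category_id=4 -> matches Electronics
  - product 8 (Phone): category_id=4 -> matches Electronics
So 1 of 8 rows is dropped.

SQL:
SELECT a.name, b.name AS category
FROM products a
INNER JOIN categories b ON a.category_id = b.id

Result:
name       | category   
-----------+------------
Notebook   | Supplies   
Tablet     | Supplies   
Headphones | Supplies   
Stapler    | Apparel    
Printer    | Apparel    
Cable      | Electronics
Phone      | Electronics


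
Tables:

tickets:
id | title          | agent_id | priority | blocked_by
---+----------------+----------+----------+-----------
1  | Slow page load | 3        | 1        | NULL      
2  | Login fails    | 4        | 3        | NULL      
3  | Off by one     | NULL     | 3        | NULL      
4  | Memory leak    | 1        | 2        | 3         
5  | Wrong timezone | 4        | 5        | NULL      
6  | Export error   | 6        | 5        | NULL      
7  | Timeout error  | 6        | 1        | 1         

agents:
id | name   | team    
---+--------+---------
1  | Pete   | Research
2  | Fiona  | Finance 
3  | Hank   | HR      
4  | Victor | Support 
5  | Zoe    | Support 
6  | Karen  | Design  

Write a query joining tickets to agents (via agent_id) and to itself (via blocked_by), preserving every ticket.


Two LEFT JOINs from the same base table tickets: one to agents via agent_id, one to tickets itself via blocked_by. Both are LEFT so every ticket is preserved.
Match against agents:
  - ticket 1 (Slow page load): agent_id=3 -> matches Hank
  - ticket 2 (Login fails): agent_id=4 -> matches Victor
  - ticket 3 (Off by one): agent_id=NULL, no match -> kept with NULL
  - ticket 4 (Memory leak): agent_id=1 -> matches Pete
  - ticket 5 (Wrong timezone): agent_id=4 -> matches Victor
  - ticket 6 (Export error): agent_id=6 -> matches Karen
  - ticket 7 (Timeout error): agent_id=6 -> matches Karen
Match against tickets (self):
  - ticket 1 (Slow page load): blocked_by=NULL -> NULL
  - ticket 2 (Login fails): blocked_by=NULL -> NULL
  - ticket 3 (Off by one): blocked_by=NULL -> NULL
  - ticket 4 (Memory leak): blocked_by=3 -> Off by one
  - ticket 5 (Wrong timezone): blocked_by=NULL -> NULL
  - ticket 6 (Export error): blocked_by=NULL -> NULL
  - ticket 7 (Timeout error): blocked_by=1 -> Slow page load

SQL:
SELECT a.title, b.name AS agent, c.title AS blocked_by
FROM tickets a
LEFT JOIN agents b ON a.agent_id = b.id
LEFT JOIN tickets c ON a.blocked_by = c.id

Result:
title          | agent  | blocked_by    
---------------+--------+---------------
Slow page load | Hank   | NULL          
Login fails    | Victor | NULL          
Off by one     | NULL   | NULL          
Memory leak    | Pete   | Off by one    
Wrong timezone | Victor | NULL          
Export error   | Karen  | NULL          
Timeout error  | Karen  | Slow page load


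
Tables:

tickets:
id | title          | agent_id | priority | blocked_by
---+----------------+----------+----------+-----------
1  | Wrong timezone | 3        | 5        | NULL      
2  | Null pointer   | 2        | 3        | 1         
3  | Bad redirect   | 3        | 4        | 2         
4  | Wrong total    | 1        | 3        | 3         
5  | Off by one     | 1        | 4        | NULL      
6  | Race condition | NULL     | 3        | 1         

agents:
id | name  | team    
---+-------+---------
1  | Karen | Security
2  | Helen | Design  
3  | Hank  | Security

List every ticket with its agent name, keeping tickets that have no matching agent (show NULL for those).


LEFT JOIN keeps every row from tickets (the left table); where agent_id has no match in agents, the agent columns become NULL. Walk through each ticket:
  - ticket 1 (Wrong timezone): agent_id=3 -> matches Hank
  - ticket 2 (Null pointer): agent_id=2 -> matches Helen
  - ticket 3 (Bad redirect): agent_id=3 -> matches Hank
  - ticket 4 (Wrong total): agent_id=1 -> matches Karen
  - ticket 5 (Off by one): agent_id=1 -> matches Karen
  - ticket 6 (Race condition): agent_id=NULL, no match -> kept with NULL
All 6 rows appear; 1 has NULL agent.

SQL:
SELECT a.title, b.name AS agent
FROM tickets a
LEFT JOIN agents b ON a.agent_id = b.id

Result:
title          | agent
---------------+------
Wrong timezone | Hank 
Null pointer   | Helen
Bad redirect   | Hank 
Wrong total    | Karen
Off by one     | Karen
Race condition | NULL 


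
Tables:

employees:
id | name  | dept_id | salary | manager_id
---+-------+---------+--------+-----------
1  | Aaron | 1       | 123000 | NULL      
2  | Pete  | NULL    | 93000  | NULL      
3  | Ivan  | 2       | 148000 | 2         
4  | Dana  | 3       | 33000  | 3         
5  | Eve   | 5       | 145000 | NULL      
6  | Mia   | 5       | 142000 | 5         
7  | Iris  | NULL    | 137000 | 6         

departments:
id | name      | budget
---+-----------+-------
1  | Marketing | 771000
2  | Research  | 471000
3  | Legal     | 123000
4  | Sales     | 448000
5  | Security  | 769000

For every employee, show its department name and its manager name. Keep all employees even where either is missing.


Two LEFT JOINs from the same base table employees: one to departments via dept_id, one to employees itself via manager_id. Both are LEFT so every employee is preserved.
Match against departments:
  - employee 1 (Aaron): dept_id=1 -> matches Marketing
  - employee 2 (Pete): dept_id=NULL, no match -> kept with NULL
  - employee 3 (Ivan): dept_id=2 -> matches Research
  - employee 4 (Dana): dept_id=3 -> matches Legal
  - employee 5 (Eve): dept_id=5 -> matches Security
  - employee 6 (Mia): dept_id=5 -> matches Security
  - employee 7 (Iris): dept_id=NULL, no match -> kept with NULL
Match against employees (self):
  - employee 1 (Aaron): manager_id=NULL -> NULL
  - employee 2 (Pete): manager_id=NULL -> NULL
  - employee 3 (Ivan): manager_id=2 -> Pete
  - employee 4 (Dana): manager_id=3 -> Ivan
  - employee 5 (Eve): manager_id=NULL -> NULL
  - employee 6 (Mia): manager_id=5 -> Eve
  - employee 7 (Iris): manager_id=6 -> Mia

SQL:
SELECT a.name, b.name AS department, c.name AS manager
FROM employees a
LEFT JOIN departments b ON a.dept_id = b.id
LEFT JOIN employees c ON a.manager_id = c.id

Result:
name  | department | manager
------+------------+--------
Aaron | Marketing  | NULL   
Pete  | NULL       | NULL   
Ivan  | Research   | Pete   
Dana  | Legal      | Ivan   
Eve   | Security   | NULL   
Mia   | Security   | Eve    
Iris  | NULL       | Mia    


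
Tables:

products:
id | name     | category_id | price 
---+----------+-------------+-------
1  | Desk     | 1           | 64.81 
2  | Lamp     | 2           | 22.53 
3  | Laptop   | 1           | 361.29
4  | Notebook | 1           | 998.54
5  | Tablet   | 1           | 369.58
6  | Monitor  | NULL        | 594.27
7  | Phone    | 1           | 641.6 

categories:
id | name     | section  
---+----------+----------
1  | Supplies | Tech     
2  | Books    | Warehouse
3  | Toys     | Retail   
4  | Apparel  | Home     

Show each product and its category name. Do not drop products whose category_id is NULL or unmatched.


LEFT JOIN keeps every row from products (the left table); where category_id has no match in categories, the category columns become NULL. Walk through each product:
  - product 1 (Desk): category_id=1 -> matches Supplies
  - product 2 (Lamp): category_id=2 -> matches Books
  - product 3 (Laptop): category_id=1 -> matches Supplies
  - product 4 (Notebook): category_id=1 -> matches Supplies
  - product 5 (Tablet): category_id=1 -> matches Supplies
  - product 6 (Monitor): category_id=NULL, no match -> kept with NULL
  - product 7 (Phone): category_id=1 -> matches Supplies
All 7 rows appear; 1 has NULL category.

SQL:
SELECT a.name, b.name AS category
FROM products a
LEFT JOIN categories b ON a.category_id = b.id

Result:
name     | category
---------+---------
Desk     | Supplies
Lamp     | Books   
Laptop   | Supplies
Notebook | Supplies
Tablet   | Supplies
Monitor  | NULL    
Phone    | Supplies


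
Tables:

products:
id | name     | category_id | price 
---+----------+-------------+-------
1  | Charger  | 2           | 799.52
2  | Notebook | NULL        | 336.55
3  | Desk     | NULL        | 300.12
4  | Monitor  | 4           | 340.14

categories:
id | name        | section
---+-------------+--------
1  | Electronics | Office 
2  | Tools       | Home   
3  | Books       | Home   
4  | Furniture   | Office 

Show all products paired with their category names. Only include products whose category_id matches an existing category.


INNER JOIN keeps only products rows whose category_id matches an id in categories. Walk through each product:
  - product 1 (Charger): category_id=2 -> matches Tools
  - product 2 (Notebook): category_id=NULL, no match -> dropped
  - product 3 (Desk): category_id=NULL, no match -> dropped
  - product 4 (Monitor): category_id=4 -> matches Furniture
So 2 of 4 rows are dropped.

SQL:
SELECT a.name, b.name AS category
FROM products a
INNER JOIN categories b ON a.category_id = b.id

Result:
name    | category 
--------+----------
Charger | Tools    
Monitor | Furniture


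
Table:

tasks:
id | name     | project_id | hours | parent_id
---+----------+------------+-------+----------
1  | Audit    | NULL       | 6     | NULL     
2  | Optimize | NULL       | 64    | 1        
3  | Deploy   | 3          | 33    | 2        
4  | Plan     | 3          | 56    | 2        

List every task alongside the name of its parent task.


This is a self-join: tasks is joined to a second copy of itself, matching each row's parent_id to another row's id. Use LEFT JOIN so rows with parent_id=NULL are kept.
  - task 1 (Audit): parent_id=NULL -> NULL
  - task 2 (Optimize): parent_id=1 -> Audit
  - task 3 (Deploy): parent_id=2 -> Optimize
  - task 4 (Plan): parent_id=2 -> Optimize

SQL:
SELECT a.name AS item, b.name AS parent
FROM tasks a
LEFT JOIN tasks b ON a.parent_id = b.id

Result:
item     | parent  
---------+---------
Audit    | NULL    
Optimize | Audit   
Deploy   | Optimize
Plan     | Optimize


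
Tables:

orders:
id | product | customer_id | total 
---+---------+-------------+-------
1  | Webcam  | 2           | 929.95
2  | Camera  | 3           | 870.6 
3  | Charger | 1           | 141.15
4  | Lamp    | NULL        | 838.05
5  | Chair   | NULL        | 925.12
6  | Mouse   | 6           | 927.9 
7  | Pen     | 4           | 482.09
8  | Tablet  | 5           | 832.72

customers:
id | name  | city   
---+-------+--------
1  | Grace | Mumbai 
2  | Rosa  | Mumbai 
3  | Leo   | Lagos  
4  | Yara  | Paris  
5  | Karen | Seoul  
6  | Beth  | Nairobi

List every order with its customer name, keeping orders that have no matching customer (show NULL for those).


LEFT JOIN keeps every row from orders (the left table); where customer_id has no match in customers, the customer columns become NULL. Walk through each order:
  - order 1 (Webcam): customer_id=2 -> matches Rosa
  - order 2 (Camera): customer_id=3 -> matches Leo
  - order 3 (Charger): customer_id=1 -> matches Grace
  - order 4 (Lamp): customer_id=NULL, no match -> kept with NULL
  - order 5 (Chair): customer_id=NULL, no match -> kept with NULL
  - order 6 (Mouse): customer_id=6 -> matches Beth
  - order 7 (Pen): customer_id=4 -> matches Yara
  - order 8 (Tablet): customer_id=5 -> matches Karen
All 8 rows appear; 2 have NULL customer.

SQL:
SELECT a.product, b.name AS customer
FROM orders a
LEFT JOIN customers b ON a.customer_id = b.id

Result:
product | customer
--------+---------
Webcam  | Rosa    
Camera  | Leo     
Charger | Grace   
Lamp    | NULL    
Chair   | NULL    
Mouse   | Beth    
Pen     | Yara    
Tablet  | Karen   


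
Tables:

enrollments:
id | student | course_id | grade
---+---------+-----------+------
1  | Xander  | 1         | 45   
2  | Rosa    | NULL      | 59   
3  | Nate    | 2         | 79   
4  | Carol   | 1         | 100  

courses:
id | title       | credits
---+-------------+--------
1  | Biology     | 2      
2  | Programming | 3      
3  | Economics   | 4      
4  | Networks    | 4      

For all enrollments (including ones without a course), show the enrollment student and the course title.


LEFT JOIN keeps every row from enrollments (the left table); where course_id has no match in courses, the course columns become NULL. Walk through each enrollment:
  - enrollment 1 (Xander): course_id=1 -> matches Biology
  - enrollment 2 (Rosa): course_id=NULL, no match -> kept with NULL
  - enrollment 3 (Nate): course_id=2 -> matches Programming
  - enrollment 4 (Carol): course_id=1 -> matches Biology
All 4 rows appear; 1 has NULL course.

SQL:
SELECT a.student, b.title AS course
FROM enrollments a
LEFT JOIN courses b ON a.course_id = b.id

Result:
student | course     
--------+------------
Xander  | Biology    
Rosa    | NULL       
Nate    | Programming
Carol   | Biology    


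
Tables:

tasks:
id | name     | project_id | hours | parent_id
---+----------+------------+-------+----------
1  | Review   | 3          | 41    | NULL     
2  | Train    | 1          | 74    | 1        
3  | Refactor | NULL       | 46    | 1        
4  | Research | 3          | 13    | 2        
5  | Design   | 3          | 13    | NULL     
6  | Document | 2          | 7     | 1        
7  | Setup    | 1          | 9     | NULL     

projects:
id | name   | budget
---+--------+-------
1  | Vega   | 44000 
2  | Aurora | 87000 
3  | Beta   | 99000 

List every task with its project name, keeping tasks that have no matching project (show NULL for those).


LEFT JOIN keeps every row from tasks (the left table); where project_id has no match in projects, the project columns become NULL. Walk through each task:
  - task 1 (Review): project_id=3 -> matches Beta
  - task 2 (Train): project_id=1 -> matches Vega
  - task 3 (Refactor): project_id=NULL, no match -> kept with NULL
  - task 4 (Research): project_id=3 -> matches Beta
  - task 5 (Design): project_id=3 -> matches Beta
  - task 6 (Document): project_id=2 -> matches Aurora
  - task 7 (Setup): project_id=1 -> matches Vega
All 7 rows appear; 1 has NULL project.

SQL:
SELECT a.name, b.name AS project
FROM tasks a
LEFT JOIN projects b ON a.project_id = b.id

Result:
name     | project
---------+--------
Review   | Beta   
Train    | Vega   
Refactor | NULL   
Research | Beta   
Design   | Beta   
Document | Aurora 
Setup    | Vega   


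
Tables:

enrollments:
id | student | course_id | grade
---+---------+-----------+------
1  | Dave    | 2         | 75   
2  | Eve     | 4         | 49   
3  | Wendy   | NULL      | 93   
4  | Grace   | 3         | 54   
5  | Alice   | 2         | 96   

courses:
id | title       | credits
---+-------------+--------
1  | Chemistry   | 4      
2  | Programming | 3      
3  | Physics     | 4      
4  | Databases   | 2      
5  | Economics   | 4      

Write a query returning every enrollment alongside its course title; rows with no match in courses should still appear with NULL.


LEFT JOIN keeps every row from enrollments (the left table); where course_id has no match in courses, the course columns become NULL. Walk through each enrollment:
  - enrollment 1 (Dave): course_id=2 -> matches Programming
  - enrollment 2 (Eve): course_id=4 -> matches Databases
  - enrollment 3 (Wendy): course_id=NULL, no match -> kept with NULL
  - enrollment 4 (Grace): course_id=3 -> matches Physics
  - enrollment 5 (Alice): course_id=2 -> matches Programming
All 5 rows appear; 1 has NULL course.

SQL:
SELECT a.student, b.title AS course
FROM enrollments a
LEFT JOIN courses b ON a.course_id = b.id

Result:
student | course     
--------+------------
Dave    | Programming
Eve     | Databases  
Wendy   | NULL       
Grace   | Physics    
Alice   | Programming


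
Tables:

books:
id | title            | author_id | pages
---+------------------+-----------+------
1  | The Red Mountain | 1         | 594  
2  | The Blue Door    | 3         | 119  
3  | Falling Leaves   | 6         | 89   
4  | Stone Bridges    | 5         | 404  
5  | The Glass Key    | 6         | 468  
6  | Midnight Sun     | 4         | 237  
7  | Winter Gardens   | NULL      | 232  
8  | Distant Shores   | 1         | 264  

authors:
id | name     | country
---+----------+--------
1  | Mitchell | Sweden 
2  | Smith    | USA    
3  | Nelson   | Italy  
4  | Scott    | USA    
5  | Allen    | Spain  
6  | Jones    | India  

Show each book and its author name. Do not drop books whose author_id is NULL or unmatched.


LEFT JOIN keeps every row from books (the left table); where author_id has no match in authors, the author columns become NULL. Walk through each book:
  - book 1 (The Red Mountain): author_id=1 -> matches Mitchell
  - book 2 (The Blue Door): author_id=3 -> matches Nelson
  - book 3 (Falling Leaves): author_id=6 -> matches Jones
  - book 4 (Stone Bridges): author_id=5 -> matches Allen
  - book 5 (The Glass Key): author_id=6 -> matches Jones
  - book 6 (Midnight Sun): author_id=4 -> matches Scott
  - book 7 (Winter Gardens): author_id=NULL, no match -> kept with NULL
  - book 8 (Distant Shores): author_id=1 -> matches Mitchell
All 8 rows appear; 1 has NULL author.

SQL:
SELECT a.title, b.name AS author
FROM books a
LEFT JOIN authors b ON a.author_id = b.id

Result:
title            | author  
-----------------+---------
The Red Mountain | Mitchell
The Blue Door    | Nelson  
Falling Leaves   | Jones   
Stone Bridges    | Allen   
The Glass Key    | Jones   
Midnight Sun     | Scott   
Winter Gardens   | NULL    
Distant Shores   | Mitchell


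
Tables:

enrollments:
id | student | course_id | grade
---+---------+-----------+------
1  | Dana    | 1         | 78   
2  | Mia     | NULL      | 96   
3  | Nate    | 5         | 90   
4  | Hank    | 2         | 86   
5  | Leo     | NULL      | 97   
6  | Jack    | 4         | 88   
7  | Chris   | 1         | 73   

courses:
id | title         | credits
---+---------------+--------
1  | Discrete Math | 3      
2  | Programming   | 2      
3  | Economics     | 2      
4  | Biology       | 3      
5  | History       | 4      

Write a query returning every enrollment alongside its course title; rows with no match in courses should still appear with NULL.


LEFT JOIN keeps every row from enrollments (the left table); where course_id has no match in courses, the course columns become NULL. Walk through each enrollment:
  - enrollment 1 (Dana): course_id=1 -> matches Discrete Math
  - enrollment 2 (Mia): course_id=NULL, no match -> kept with NULL
  - enrollment 3 (Nate): course_id=5 -> matches History
  - enrollment 4 (Hank): course_id=2 -> matches Programming
  - enrollment 5 (Leo): course_id=NULL, no match -> kept with NULL
  - enrollment 6 (Jack): course_id=4 -> matches Biology
  - enrollment 7 (Chris): course_id=1 -> matches Discrete Math
All 7 rows appear; 2 have NULL course.

SQL:
SELECT a.student, b.title AS course
FROM enrollments a
LEFT JOIN courses b ON a.course_id = b.id

Result:
student | course       
--------+--------------
Dana    | Discrete Math
Mia     | NULL         
Nate    | History      
Hank    | Programming  
Leo     | NULL         
Jack    | Biology      
Chris   | Discrete Math
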